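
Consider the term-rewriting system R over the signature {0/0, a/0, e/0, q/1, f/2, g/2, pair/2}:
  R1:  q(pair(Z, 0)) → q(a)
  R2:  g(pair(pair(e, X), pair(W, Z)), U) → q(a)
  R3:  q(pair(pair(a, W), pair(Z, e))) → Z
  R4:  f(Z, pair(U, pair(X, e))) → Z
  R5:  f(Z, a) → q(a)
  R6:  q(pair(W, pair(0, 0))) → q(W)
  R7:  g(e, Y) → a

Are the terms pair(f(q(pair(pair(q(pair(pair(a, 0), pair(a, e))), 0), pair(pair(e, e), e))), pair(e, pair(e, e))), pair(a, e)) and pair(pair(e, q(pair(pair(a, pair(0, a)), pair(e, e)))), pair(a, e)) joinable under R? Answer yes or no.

Reduce t₁ = pair(f(q(pair(pair(q(pair(pair(a, 0), pair(a, e))), 0), pair(pair(e, e), e))), pair(e, pair(e, e))), pair(a, e)):
1. pair(f(q(pair(pair(q(pair(pair(a, 0), pair(a, e))), 0), pair(pair(e, e), e))), pair(e, pair(e, e))), pair(a, e))  →  pair(q(pair(pair(q(pair(pair(a, 0), pair(a, e))), 0), pair(pair(e, e), e))), pair(a, e))   [R4 at 1]
2. pair(q(pair(pair(q(pair(pair(a, 0), pair(a, e))), 0), pair(pair(e, e), e))), pair(a, e))  →  pair(q(pair(pair(a, 0), pair(pair(e, e), e))), pair(a, e))   [R3 at 1.1.1.1]
3. pair(q(pair(pair(a, 0), pair(pair(e, e), e))), pair(a, e))  →  pair(pair(e, e), pair(a, e))   [R3 at 1]

Reduce t₂ = pair(pair(e, q(pair(pair(a, pair(0, a)), pair(e, e)))), pair(a, e)):
1. pair(pair(e, q(pair(pair(a, pair(0, a)), pair(e, e)))), pair(a, e))  →  pair(pair(e, e), pair(a, e))   [R3 at 1.2]

yes — NF(t₁) = pair(pair(e, e), pair(a, e)), NF(t₂) = pair(pair(e, e), pair(a, e))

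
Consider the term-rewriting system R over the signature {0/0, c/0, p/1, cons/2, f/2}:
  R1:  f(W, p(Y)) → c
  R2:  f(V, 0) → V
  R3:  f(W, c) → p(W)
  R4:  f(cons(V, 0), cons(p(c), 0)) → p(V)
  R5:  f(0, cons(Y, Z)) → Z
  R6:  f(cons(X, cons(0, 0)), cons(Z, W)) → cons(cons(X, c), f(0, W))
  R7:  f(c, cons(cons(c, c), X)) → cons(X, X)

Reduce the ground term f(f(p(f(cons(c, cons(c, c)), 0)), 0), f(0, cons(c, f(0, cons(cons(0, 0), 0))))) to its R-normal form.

1. f(f(p(f(cons(c, cons(c, c)), 0)), 0), f(0, cons(c, f(0, cons(cons(0, 0), 0)))))  →  f(p(f(cons(c, cons(c, c)), 0)), f(0, cons(c, f(0, cons(cons(0, 0), 0)))))   [R2 at 1]
2. f(p(f(cons(c, cons(c, c)), 0)), f(0, cons(c, f(0, cons(cons(0, 0), 0)))))  →  f(p(cons(c, cons(c, c))), f(0, cons(c, f(0, cons(cons(0, 0), 0)))))   [R2 at 1.1]
3. f(p(cons(c, cons(c, c))), f(0, cons(c, f(0, cons(cons(0, 0), 0)))))  →  f(p(cons(c, cons(c, c))), f(0, cons(cons(0, 0), 0)))   [R5 at 2]
4. f(p(cons(c, cons(c, c))), f(0, cons(cons(0, 0), 0)))  →  f(p(cons(c, cons(c, c))), 0)   [R5 at 2]
5. f(p(cons(c, cons(c, c))), 0)  →  p(cons(c, cons(c, c)))   [R2 at ε]

p(cons(c, cons(c, c)))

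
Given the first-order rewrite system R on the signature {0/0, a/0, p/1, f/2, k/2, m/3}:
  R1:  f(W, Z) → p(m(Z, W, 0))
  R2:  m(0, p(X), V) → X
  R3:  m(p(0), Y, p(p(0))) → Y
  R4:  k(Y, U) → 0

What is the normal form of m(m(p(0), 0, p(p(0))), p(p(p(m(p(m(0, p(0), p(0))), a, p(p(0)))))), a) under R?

p(p(a))

1. m(m(p(0), 0, p(p(0))), p(p(p(m(p(m(0, p(0), p(0))), a, p(p(0)))))), a)  →  m(0, p(p(p(m(p(m(0, p(0), p(0))), a, p(p(0)))))), a)   [R3 at 1]
2. m(0, p(p(p(m(p(m(0, p(0), p(0))), a, p(p(0)))))), a)  →  p(p(m(p(m(0, p(0), p(0))), a, p(p(0)))))   [R2 at ε]
3. p(p(m(p(m(0, p(0), p(0))), a, p(p(0)))))  →  p(p(m(p(0), a, p(p(0)))))   [R2 at 1.1.1.1]
4. p(p(m(p(0), a, p(p(0)))))  →  p(p(a))   [R3 at 1.1]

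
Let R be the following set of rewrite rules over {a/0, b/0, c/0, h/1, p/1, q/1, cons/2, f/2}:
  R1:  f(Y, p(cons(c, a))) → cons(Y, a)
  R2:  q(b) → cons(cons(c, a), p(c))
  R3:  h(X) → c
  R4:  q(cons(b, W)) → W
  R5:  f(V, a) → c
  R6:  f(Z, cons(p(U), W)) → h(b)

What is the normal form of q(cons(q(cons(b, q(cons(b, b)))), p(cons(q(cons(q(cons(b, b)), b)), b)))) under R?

p(cons(b, b))

1. q(cons(q(cons(b, q(cons(b, b)))), p(cons(q(cons(q(cons(b, b)), b)), b))))  →  q(cons(q(cons(b, b)), p(cons(q(cons(q(cons(b, b)), b)), b))))   [R4 at 1.1]
2. q(cons(q(cons(b, b)), p(cons(q(cons(q(cons(b, b)), b)), b))))  →  q(cons(b, p(cons(q(cons(q(cons(b, b)), b)), b))))   [R4 at 1.1]
3. q(cons(b, p(cons(q(cons(q(cons(b, b)), b)), b))))  →  p(cons(q(cons(q(cons(b, b)), b)), b))   [R4 at ε]
4. p(cons(q(cons(q(cons(b, b)), b)), b))  →  p(cons(q(cons(b, b)), b))   [R4 at 1.1.1.1]
5. p(cons(q(cons(b, b)), b))  →  p(cons(b, b))   [R4 at 1.1]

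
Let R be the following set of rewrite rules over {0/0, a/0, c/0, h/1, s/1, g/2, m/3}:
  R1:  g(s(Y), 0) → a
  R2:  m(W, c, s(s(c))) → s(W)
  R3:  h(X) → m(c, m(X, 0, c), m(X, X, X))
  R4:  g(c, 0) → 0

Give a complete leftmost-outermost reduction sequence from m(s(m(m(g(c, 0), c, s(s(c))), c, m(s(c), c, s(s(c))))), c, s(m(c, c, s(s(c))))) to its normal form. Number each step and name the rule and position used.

1. m(s(m(m(g(c, 0), c, s(s(c))), c, m(s(c), c, s(s(c))))), c, s(m(c, c, s(s(c)))))  →  m(s(m(s(g(c, 0)), c, m(s(c), c, s(s(c))))), c, s(m(c, c, s(s(c)))))   [R2 at 1.1.1]
2. m(s(m(s(g(c, 0)), c, m(s(c), c, s(s(c))))), c, s(m(c, c, s(s(c)))))  →  m(s(m(s(0), c, m(s(c), c, s(s(c))))), c, s(m(c, c, s(s(c)))))   [R4 at 1.1.1.1]
3. m(s(m(s(0), c, m(s(c), c, s(s(c))))), c, s(m(c, c, s(s(c)))))  →  m(s(m(s(0), c, s(s(c)))), c, s(m(c, c, s(s(c)))))   [R2 at 1.1.3]
4. m(s(m(s(0), c, s(s(c)))), c, s(m(c, c, s(s(c)))))  →  m(s(s(s(0))), c, s(m(c, c, s(s(c)))))   [R2 at 1.1]
5. m(s(s(s(0))), c, s(m(c, c, s(s(c)))))  →  m(s(s(s(0))), c, s(s(c)))   [R2 at 3.1]
6. m(s(s(s(0))), c, s(s(c)))  →  s(s(s(s(0))))   [R2 at ε]

s(s(s(s(0))))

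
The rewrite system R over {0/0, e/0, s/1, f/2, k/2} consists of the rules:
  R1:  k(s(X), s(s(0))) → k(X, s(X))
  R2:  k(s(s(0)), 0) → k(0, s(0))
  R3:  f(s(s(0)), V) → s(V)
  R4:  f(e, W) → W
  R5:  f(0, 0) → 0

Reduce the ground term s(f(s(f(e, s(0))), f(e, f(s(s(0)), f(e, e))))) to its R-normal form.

s(s(s(e)))

1. s(f(s(f(e, s(0))), f(e, f(s(s(0)), f(e, e)))))  →  s(f(s(s(0)), f(e, f(s(s(0)), f(e, e)))))   [R4 at 1.1.1]
2. s(f(s(s(0)), f(e, f(s(s(0)), f(e, e)))))  →  s(s(f(e, f(s(s(0)), f(e, e)))))   [R3 at 1]
3. s(s(f(e, f(s(s(0)), f(e, e)))))  →  s(s(f(s(s(0)), f(e, e))))   [R4 at 1.1]
4. s(s(f(s(s(0)), f(e, e))))  →  s(s(s(f(e, e))))   [R3 at 1.1]
5. s(s(s(f(e, e))))  →  s(s(s(e)))   [R4 at 1.1.1]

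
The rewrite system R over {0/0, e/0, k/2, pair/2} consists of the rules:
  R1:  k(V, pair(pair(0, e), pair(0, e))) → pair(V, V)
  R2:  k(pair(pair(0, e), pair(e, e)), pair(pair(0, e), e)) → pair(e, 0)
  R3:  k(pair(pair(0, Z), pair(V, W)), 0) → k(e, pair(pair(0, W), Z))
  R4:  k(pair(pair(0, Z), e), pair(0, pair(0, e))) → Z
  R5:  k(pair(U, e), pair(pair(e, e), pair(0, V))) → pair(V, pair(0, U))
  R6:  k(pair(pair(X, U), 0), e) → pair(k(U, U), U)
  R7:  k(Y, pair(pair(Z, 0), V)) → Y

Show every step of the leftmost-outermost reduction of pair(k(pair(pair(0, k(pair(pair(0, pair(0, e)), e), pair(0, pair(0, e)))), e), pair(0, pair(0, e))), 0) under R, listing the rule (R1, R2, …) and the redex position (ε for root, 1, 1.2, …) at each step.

pair(pair(0, e), 0)

1. pair(k(pair(pair(0, k(pair(pair(0, pair(0, e)), e), pair(0, pair(0, e)))), e), pair(0, pair(0, e))), 0)  →  pair(k(pair(pair(0, pair(0, e)), e), pair(0, pair(0, e))), 0)   [R4 at 1]
2. pair(k(pair(pair(0, pair(0, e)), e), pair(0, pair(0, e))), 0)  →  pair(pair(0, e), 0)   [R4 at 1]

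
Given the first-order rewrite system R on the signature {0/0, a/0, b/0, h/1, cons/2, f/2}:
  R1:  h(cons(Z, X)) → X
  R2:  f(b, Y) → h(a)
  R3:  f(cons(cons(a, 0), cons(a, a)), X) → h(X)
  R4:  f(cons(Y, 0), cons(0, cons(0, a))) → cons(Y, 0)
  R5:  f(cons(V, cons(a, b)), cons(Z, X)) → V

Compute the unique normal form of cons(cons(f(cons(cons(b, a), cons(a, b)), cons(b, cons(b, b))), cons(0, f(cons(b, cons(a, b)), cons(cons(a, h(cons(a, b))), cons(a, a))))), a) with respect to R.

1. cons(cons(f(cons(cons(b, a), cons(a, b)), cons(b, cons(b, b))), cons(0, f(cons(b, cons(a, b)), cons(cons(a, h(cons(a, b))), cons(a, a))))), a)  →  cons(cons(cons(b, a), cons(0, f(cons(b, cons(a, b)), cons(cons(a, h(cons(a, b))), cons(a, a))))), a)   [R5 at 1.1]
2. cons(cons(cons(b, a), cons(0, f(cons(b, cons(a, b)), cons(cons(a, h(cons(a, b))), cons(a, a))))), a)  →  cons(cons(cons(b, a), cons(0, b)), a)   [R5 at 1.2.2]

cons(cons(cons(b, a), cons(0, b)), a)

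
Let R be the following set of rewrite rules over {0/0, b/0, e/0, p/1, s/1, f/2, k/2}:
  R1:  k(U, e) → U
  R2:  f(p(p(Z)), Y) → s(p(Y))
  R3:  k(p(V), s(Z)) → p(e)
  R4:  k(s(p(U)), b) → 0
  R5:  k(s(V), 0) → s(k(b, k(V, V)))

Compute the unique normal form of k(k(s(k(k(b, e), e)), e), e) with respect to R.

1. k(k(s(k(k(b, e), e)), e), e)  →  k(s(k(k(b, e), e)), e)   [R1 at ε]
2. k(s(k(k(b, e), e)), e)  →  s(k(k(b, e), e))   [R1 at ε]
3. s(k(k(b, e), e))  →  s(k(b, e))   [R1 at 1]
4. s(k(b, e))  →  s(b)   [R1 at 1]

s(b)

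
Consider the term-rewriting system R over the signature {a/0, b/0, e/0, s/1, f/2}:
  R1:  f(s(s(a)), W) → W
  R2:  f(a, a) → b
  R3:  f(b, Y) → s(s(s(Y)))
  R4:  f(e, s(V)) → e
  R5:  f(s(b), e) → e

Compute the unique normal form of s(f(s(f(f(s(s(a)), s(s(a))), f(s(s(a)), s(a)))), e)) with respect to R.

1. s(f(s(f(f(s(s(a)), s(s(a))), f(s(s(a)), s(a)))), e))  →  s(f(s(f(s(s(a)), f(s(s(a)), s(a)))), e))   [R1 at 1.1.1.1]
2. s(f(s(f(s(s(a)), f(s(s(a)), s(a)))), e))  →  s(f(s(f(s(s(a)), s(a))), e))   [R1 at 1.1.1]
3. s(f(s(f(s(s(a)), s(a))), e))  →  s(f(s(s(a)), e))   [R1 at 1.1.1]
4. s(f(s(s(a)), e))  →  s(e)   [R1 at 1]

s(e)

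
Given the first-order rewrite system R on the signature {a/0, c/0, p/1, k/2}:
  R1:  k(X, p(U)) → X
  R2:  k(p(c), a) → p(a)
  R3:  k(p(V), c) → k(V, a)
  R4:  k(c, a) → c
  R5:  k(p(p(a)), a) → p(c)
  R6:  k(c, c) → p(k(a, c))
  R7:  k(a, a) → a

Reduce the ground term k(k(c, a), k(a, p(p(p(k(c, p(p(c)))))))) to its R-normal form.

1. k(k(c, a), k(a, p(p(p(k(c, p(p(c))))))))  →  k(c, k(a, p(p(p(k(c, p(p(c))))))))   [R4 at 1]
2. k(c, k(a, p(p(p(k(c, p(p(c))))))))  →  k(c, a)   [R1 at 2]
3. k(c, a)  →  c   [R4 at ε]

c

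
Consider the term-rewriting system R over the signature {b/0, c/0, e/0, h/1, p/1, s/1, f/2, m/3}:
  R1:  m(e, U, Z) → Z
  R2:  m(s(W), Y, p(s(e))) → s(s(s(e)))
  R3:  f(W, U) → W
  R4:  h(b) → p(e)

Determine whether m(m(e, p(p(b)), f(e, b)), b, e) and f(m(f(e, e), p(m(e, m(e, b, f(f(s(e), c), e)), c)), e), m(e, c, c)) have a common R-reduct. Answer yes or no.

Reduce t₁ = m(m(e, p(p(b)), f(e, b)), b, e):
1. m(m(e, p(p(b)), f(e, b)), b, e)  →  m(f(e, b), b, e)   [R1 at 1]
2. m(f(e, b), b, e)  →  m(e, b, e)   [R3 at 1]
3. m(e, b, e)  →  e   [R1 at ε]

Reduce t₂ = f(m(f(e, e), p(m(e, m(e, b, f(f(s(e), c), e)), c)), e), m(e, c, c)):
1. f(m(f(e, e), p(m(e, m(e, b, f(f(s(e), c), e)), c)), e), m(e, c, c))  →  m(f(e, e), p(m(e, m(e, b, f(f(s(e), c), e)), c)), e)   [R3 at ε]
2. m(f(e, e), p(m(e, m(e, b, f(f(s(e), c), e)), c)), e)  →  m(e, p(m(e, m(e, b, f(f(s(e), c), e)), c)), e)   [R3 at 1]
3. m(e, p(m(e, m(e, b, f(f(s(e), c), e)), c)), e)  →  e   [R1 at ε]

yes — NF(t₁) = e, NF(t₂) = e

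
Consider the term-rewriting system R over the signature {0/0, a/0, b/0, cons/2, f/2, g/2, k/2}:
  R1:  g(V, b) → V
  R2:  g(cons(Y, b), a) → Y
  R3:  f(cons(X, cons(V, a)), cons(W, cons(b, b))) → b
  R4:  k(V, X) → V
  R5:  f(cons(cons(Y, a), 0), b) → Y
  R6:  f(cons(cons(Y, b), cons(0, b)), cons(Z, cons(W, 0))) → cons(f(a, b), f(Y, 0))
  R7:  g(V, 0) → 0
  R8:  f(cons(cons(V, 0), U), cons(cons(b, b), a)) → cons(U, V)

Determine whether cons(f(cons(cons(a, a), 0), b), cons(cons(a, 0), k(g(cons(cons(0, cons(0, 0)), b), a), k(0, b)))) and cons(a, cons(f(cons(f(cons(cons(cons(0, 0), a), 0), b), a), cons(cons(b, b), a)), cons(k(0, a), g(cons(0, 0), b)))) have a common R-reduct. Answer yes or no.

Reduce t₁ = cons(f(cons(cons(a, a), 0), b), cons(cons(a, 0), k(g(cons(cons(0, cons(0, 0)), b), a), k(0, b)))):
1. cons(f(cons(cons(a, a), 0), b), cons(cons(a, 0), k(g(cons(cons(0, cons(0, 0)), b), a), k(0, b))))  →  cons(a, cons(cons(a, 0), k(g(cons(cons(0, cons(0, 0)), b), a), k(0, b))))   [R5 at 1]
2. cons(a, cons(cons(a, 0), k(g(cons(cons(0, cons(0, 0)), b), a), k(0, b))))  →  cons(a, cons(cons(a, 0), g(cons(cons(0, cons(0, 0)), b), a)))   [R4 at 2.2]
3. cons(a, cons(cons(a, 0), g(cons(cons(0, cons(0, 0)), b), a)))  →  cons(a, cons(cons(a, 0), cons(0, cons(0, 0))))   [R2 at 2.2]

Reduce t₂ = cons(a, cons(f(cons(f(cons(cons(cons(0, 0), a), 0), b), a), cons(cons(b, b), a)), cons(k(0, a), g(cons(0, 0), b)))):
1. cons(a, cons(f(cons(f(cons(cons(cons(0, 0), a), 0), b), a), cons(cons(b, b), a)), cons(k(0, a), g(cons(0, 0), b))))  →  cons(a, cons(f(cons(cons(0, 0), a), cons(cons(b, b), a)), cons(k(0, a), g(cons(0, 0), b))))   [R5 at 2.1.1.1]
2. cons(a, cons(f(cons(cons(0, 0), a), cons(cons(b, b), a)), cons(k(0, a), g(cons(0, 0), b))))  →  cons(a, cons(cons(a, 0), cons(k(0, a), g(cons(0, 0), b))))   [R8 at 2.1]
3. cons(a, cons(cons(a, 0), cons(k(0, a), g(cons(0, 0), b))))  →  cons(a, cons(cons(a, 0), cons(0, g(cons(0, 0), b))))   [R4 at 2.2.1]
4. cons(a, cons(cons(a, 0), cons(0, g(cons(0, 0), b))))  →  cons(a, cons(cons(a, 0), cons(0, cons(0, 0))))   [R1 at 2.2.2]

yes — NF(t₁) = cons(a, cons(cons(a, 0), cons(0, cons(0, 0)))), NF(t₂) = cons(a, cons(cons(a, 0), cons(0, cons(0, 0))))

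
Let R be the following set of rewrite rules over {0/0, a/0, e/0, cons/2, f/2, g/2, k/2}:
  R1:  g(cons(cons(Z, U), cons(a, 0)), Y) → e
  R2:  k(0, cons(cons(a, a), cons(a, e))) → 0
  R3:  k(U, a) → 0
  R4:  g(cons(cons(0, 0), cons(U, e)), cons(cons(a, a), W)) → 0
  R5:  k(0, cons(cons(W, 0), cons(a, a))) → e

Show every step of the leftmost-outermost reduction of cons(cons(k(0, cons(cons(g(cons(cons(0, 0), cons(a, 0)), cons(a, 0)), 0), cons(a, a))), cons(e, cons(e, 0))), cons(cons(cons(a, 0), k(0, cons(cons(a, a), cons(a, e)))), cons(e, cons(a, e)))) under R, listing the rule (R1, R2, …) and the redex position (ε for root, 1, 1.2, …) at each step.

cons(cons(e, cons(e, cons(e, 0))), cons(cons(cons(a, 0), 0), cons(e, cons(a, e))))

1. cons(cons(k(0, cons(cons(g(cons(cons(0, 0), cons(a, 0)), cons(a, 0)), 0), cons(a, a))), cons(e, cons(e, 0))), cons(cons(cons(a, 0), k(0, cons(cons(a, a), cons(a, e)))), cons(e, cons(a, e))))  →  cons(cons(e, cons(e, cons(e, 0))), cons(cons(cons(a, 0), k(0, cons(cons(a, a), cons(a, e)))), cons(e, cons(a, e))))   [R5 at 1.1]
2. cons(cons(e, cons(e, cons(e, 0))), cons(cons(cons(a, 0), k(0, cons(cons(a, a), cons(a, e)))), cons(e, cons(a, e))))  →  cons(cons(e, cons(e, cons(e, 0))), cons(cons(cons(a, 0), 0), cons(e, cons(a, e))))   [R2 at 2.1.2]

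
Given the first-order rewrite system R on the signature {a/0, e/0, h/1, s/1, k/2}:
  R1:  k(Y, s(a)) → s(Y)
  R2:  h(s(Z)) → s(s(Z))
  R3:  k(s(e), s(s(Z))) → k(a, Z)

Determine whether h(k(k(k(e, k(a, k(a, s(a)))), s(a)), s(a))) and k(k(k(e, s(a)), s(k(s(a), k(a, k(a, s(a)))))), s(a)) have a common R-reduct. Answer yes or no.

no — NF(t₁) = s(s(s(s(e)))), NF(t₂) = s(s(a))

Reduce t₁ = h(k(k(k(e, k(a, k(a, s(a)))), s(a)), s(a))):
1. h(k(k(k(e, k(a, k(a, s(a)))), s(a)), s(a)))  →  h(s(k(k(e, k(a, k(a, s(a)))), s(a))))   [R1 at 1]
2. h(s(k(k(e, k(a, k(a, s(a)))), s(a))))  →  s(s(k(k(e, k(a, k(a, s(a)))), s(a))))   [R2 at ε]
3. s(s(k(k(e, k(a, k(a, s(a)))), s(a))))  →  s(s(s(k(e, k(a, k(a, s(a)))))))   [R1 at 1.1]
4. s(s(s(k(e, k(a, k(a, s(a)))))))  →  s(s(s(k(e, k(a, s(a))))))   [R1 at 1.1.1.2.2]
5. s(s(s(k(e, k(a, s(a))))))  →  s(s(s(k(e, s(a)))))   [R1 at 1.1.1.2]
6. s(s(s(k(e, s(a)))))  →  s(s(s(s(e))))   [R1 at 1.1.1]

Reduce t₂ = k(k(k(e, s(a)), s(k(s(a), k(a, k(a, s(a)))))), s(a)):
1. k(k(k(e, s(a)), s(k(s(a), k(a, k(a, s(a)))))), s(a))  →  s(k(k(e, s(a)), s(k(s(a), k(a, k(a, s(a)))))))   [R1 at ε]
2. s(k(k(e, s(a)), s(k(s(a), k(a, k(a, s(a)))))))  →  s(k(s(e), s(k(s(a), k(a, k(a, s(a)))))))   [R1 at 1.1]
3. s(k(s(e), s(k(s(a), k(a, k(a, s(a)))))))  →  s(k(s(e), s(k(s(a), k(a, s(a))))))   [R1 at 1.2.1.2.2]
4. s(k(s(e), s(k(s(a), k(a, s(a))))))  →  s(k(s(e), s(k(s(a), s(a)))))   [R1 at 1.2.1.2]
5. s(k(s(e), s(k(s(a), s(a)))))  →  s(k(s(e), s(s(s(a)))))   [R1 at 1.2.1]
6. s(k(s(e), s(s(s(a)))))  →  s(k(a, s(a)))   [R3 at 1]
7. s(k(a, s(a)))  →  s(s(a))   [R1 at 1]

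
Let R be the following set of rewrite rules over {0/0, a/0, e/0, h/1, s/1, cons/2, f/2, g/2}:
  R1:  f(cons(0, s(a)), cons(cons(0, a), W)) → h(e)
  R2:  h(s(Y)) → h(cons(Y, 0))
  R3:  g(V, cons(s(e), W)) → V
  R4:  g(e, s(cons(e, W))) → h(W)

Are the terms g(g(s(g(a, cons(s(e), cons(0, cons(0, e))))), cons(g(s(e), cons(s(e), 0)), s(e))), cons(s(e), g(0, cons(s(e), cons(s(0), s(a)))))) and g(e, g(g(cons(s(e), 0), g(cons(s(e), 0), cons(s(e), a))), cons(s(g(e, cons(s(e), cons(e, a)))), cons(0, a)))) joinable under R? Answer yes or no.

Reduce t₁ = g(g(s(g(a, cons(s(e), cons(0, cons(0, e))))), cons(g(s(e), cons(s(e), 0)), s(e))), cons(s(e), g(0, cons(s(e), cons(s(0), s(a)))))):
1. g(g(s(g(a, cons(s(e), cons(0, cons(0, e))))), cons(g(s(e), cons(s(e), 0)), s(e))), cons(s(e), g(0, cons(s(e), cons(s(0), s(a))))))  →  g(s(g(a, cons(s(e), cons(0, cons(0, e))))), cons(g(s(e), cons(s(e), 0)), s(e)))   [R3 at ε]
2. g(s(g(a, cons(s(e), cons(0, cons(0, e))))), cons(g(s(e), cons(s(e), 0)), s(e)))  →  g(s(a), cons(g(s(e), cons(s(e), 0)), s(e)))   [R3 at 1.1]
3. g(s(a), cons(g(s(e), cons(s(e), 0)), s(e)))  →  g(s(a), cons(s(e), s(e)))   [R3 at 2.1]
4. g(s(a), cons(s(e), s(e)))  →  s(a)   [R3 at ε]

Reduce t₂ = g(e, g(g(cons(s(e), 0), g(cons(s(e), 0), cons(s(e), a))), cons(s(g(e, cons(s(e), cons(e, a)))), cons(0, a)))):
1. g(e, g(g(cons(s(e), 0), g(cons(s(e), 0), cons(s(e), a))), cons(s(g(e, cons(s(e), cons(e, a)))), cons(0, a))))  →  g(e, g(g(cons(s(e), 0), cons(s(e), 0)), cons(s(g(e, cons(s(e), cons(e, a)))), cons(0, a))))   [R3 at 2.1.2]
2. g(e, g(g(cons(s(e), 0), cons(s(e), 0)), cons(s(g(e, cons(s(e), cons(e, a)))), cons(0, a))))  →  g(e, g(cons(s(e), 0), cons(s(g(e, cons(s(e), cons(e, a)))), cons(0, a))))   [R3 at 2.1]
3. g(e, g(cons(s(e), 0), cons(s(g(e, cons(s(e), cons(e, a)))), cons(0, a))))  →  g(e, g(cons(s(e), 0), cons(s(e), cons(0, a))))   [R3 at 2.2.1.1]
4. g(e, g(cons(s(e), 0), cons(s(e), cons(0, a))))  →  g(e, cons(s(e), 0))   [R3 at 2]
5. g(e, cons(s(e), 0))  →  e   [R3 at ε]

no — NF(t₁) = s(a), NF(t₂) = e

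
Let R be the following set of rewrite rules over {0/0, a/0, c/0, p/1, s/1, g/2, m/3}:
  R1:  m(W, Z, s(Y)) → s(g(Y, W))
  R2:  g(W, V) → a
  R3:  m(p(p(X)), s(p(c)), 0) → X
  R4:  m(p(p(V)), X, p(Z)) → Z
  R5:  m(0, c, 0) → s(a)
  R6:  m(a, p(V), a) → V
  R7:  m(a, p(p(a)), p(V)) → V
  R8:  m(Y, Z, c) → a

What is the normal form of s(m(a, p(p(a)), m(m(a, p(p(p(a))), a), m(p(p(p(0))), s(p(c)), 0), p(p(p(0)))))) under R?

1. s(m(a, p(p(a)), m(m(a, p(p(p(a))), a), m(p(p(p(0))), s(p(c)), 0), p(p(p(0))))))  →  s(m(a, p(p(a)), m(p(p(a)), m(p(p(p(0))), s(p(c)), 0), p(p(p(0))))))   [R6 at 1.3.1]
2. s(m(a, p(p(a)), m(p(p(a)), m(p(p(p(0))), s(p(c)), 0), p(p(p(0))))))  →  s(m(a, p(p(a)), p(p(0))))   [R4 at 1.3]
3. s(m(a, p(p(a)), p(p(0))))  →  s(p(0))   [R7 at 1]

s(p(0))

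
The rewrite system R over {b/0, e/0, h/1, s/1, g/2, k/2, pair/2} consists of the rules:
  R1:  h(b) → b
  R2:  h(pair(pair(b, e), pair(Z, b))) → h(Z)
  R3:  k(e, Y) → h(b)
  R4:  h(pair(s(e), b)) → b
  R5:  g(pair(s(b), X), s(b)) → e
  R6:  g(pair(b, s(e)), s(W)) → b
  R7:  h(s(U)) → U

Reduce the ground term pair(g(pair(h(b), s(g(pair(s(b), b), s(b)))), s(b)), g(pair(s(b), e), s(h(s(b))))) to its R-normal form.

pair(b, e)

1. pair(g(pair(h(b), s(g(pair(s(b), b), s(b)))), s(b)), g(pair(s(b), e), s(h(s(b)))))  →  pair(g(pair(b, s(g(pair(s(b), b), s(b)))), s(b)), g(pair(s(b), e), s(h(s(b)))))   [R1 at 1.1.1]
2. pair(g(pair(b, s(g(pair(s(b), b), s(b)))), s(b)), g(pair(s(b), e), s(h(s(b)))))  →  pair(g(pair(b, s(e)), s(b)), g(pair(s(b), e), s(h(s(b)))))   [R5 at 1.1.2.1]
3. pair(g(pair(b, s(e)), s(b)), g(pair(s(b), e), s(h(s(b)))))  →  pair(b, g(pair(s(b), e), s(h(s(b)))))   [R6 at 1]
4. pair(b, g(pair(s(b), e), s(h(s(b)))))  →  pair(b, g(pair(s(b), e), s(b)))   [R7 at 2.2.1]
5. pair(b, g(pair(s(b), e), s(b)))  →  pair(b, e)   [R5 at 2]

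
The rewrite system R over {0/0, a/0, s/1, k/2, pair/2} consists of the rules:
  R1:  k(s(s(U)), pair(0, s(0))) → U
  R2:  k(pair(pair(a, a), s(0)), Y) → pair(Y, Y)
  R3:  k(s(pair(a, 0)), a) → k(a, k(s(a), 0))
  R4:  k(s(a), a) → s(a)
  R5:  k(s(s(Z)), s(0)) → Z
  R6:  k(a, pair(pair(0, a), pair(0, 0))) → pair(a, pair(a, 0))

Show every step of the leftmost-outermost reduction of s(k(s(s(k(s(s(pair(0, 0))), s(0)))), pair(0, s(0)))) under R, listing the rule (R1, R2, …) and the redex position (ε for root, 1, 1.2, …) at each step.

s(pair(0, 0))

1. s(k(s(s(k(s(s(pair(0, 0))), s(0)))), pair(0, s(0))))  →  s(k(s(s(pair(0, 0))), s(0)))   [R1 at 1]
2. s(k(s(s(pair(0, 0))), s(0)))  →  s(pair(0, 0))   [R5 at 1]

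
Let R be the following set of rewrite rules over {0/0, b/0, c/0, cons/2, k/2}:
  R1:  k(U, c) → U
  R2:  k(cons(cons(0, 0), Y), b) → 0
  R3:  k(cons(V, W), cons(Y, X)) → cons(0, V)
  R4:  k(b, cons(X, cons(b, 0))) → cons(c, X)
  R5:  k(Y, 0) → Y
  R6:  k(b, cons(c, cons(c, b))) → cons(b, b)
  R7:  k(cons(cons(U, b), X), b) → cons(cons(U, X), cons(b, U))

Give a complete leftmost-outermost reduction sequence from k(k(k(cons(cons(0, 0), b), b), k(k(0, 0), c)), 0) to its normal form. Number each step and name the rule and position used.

0

1. k(k(k(cons(cons(0, 0), b), b), k(k(0, 0), c)), 0)  →  k(k(cons(cons(0, 0), b), b), k(k(0, 0), c))   [R5 at ε]
2. k(k(cons(cons(0, 0), b), b), k(k(0, 0), c))  →  k(0, k(k(0, 0), c))   [R2 at 1]
3. k(0, k(k(0, 0), c))  →  k(0, k(0, 0))   [R1 at 2]
4. k(0, k(0, 0))  →  k(0, 0)   [R5 at 2]
5. k(0, 0)  →  0   [R5 at ε]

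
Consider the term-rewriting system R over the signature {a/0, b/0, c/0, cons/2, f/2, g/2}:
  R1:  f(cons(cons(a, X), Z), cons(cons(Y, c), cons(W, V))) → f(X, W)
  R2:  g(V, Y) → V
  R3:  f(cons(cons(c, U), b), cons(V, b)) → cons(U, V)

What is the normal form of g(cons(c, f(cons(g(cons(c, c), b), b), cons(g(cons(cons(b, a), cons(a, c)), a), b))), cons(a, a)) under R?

1. g(cons(c, f(cons(g(cons(c, c), b), b), cons(g(cons(cons(b, a), cons(a, c)), a), b))), cons(a, a))  →  cons(c, f(cons(g(cons(c, c), b), b), cons(g(cons(cons(b, a), cons(a, c)), a), b)))   [R2 at ε]
2. cons(c, f(cons(g(cons(c, c), b), b), cons(g(cons(cons(b, a), cons(a, c)), a), b)))  →  cons(c, f(cons(cons(c, c), b), cons(g(cons(cons(b, a), cons(a, c)), a), b)))   [R2 at 2.1.1]
3. cons(c, f(cons(cons(c, c), b), cons(g(cons(cons(b, a), cons(a, c)), a), b)))  →  cons(c, cons(c, g(cons(cons(b, a), cons(a, c)), a)))   [R3 at 2]
4. cons(c, cons(c, g(cons(cons(b, a), cons(a, c)), a)))  →  cons(c, cons(c, cons(cons(b, a), cons(a, c))))   [R2 at 2.2]

cons(c, cons(c, cons(cons(b, a), cons(a, c))))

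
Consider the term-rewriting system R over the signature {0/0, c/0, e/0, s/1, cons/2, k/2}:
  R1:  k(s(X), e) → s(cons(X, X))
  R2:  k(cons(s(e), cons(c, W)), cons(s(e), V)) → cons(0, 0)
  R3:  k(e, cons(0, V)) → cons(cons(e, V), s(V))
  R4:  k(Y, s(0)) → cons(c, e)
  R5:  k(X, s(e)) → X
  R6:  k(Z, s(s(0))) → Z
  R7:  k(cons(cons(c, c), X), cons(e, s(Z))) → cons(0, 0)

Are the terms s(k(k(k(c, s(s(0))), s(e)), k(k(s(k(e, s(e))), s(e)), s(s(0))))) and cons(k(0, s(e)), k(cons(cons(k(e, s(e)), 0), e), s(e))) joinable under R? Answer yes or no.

Reduce t₁ = s(k(k(k(c, s(s(0))), s(e)), k(k(s(k(e, s(e))), s(e)), s(s(0))))):
1. s(k(k(k(c, s(s(0))), s(e)), k(k(s(k(e, s(e))), s(e)), s(s(0)))))  →  s(k(k(c, s(s(0))), k(k(s(k(e, s(e))), s(e)), s(s(0)))))   [R5 at 1.1]
2. s(k(k(c, s(s(0))), k(k(s(k(e, s(e))), s(e)), s(s(0)))))  →  s(k(c, k(k(s(k(e, s(e))), s(e)), s(s(0)))))   [R6 at 1.1]
3. s(k(c, k(k(s(k(e, s(e))), s(e)), s(s(0)))))  →  s(k(c, k(s(k(e, s(e))), s(e))))   [R6 at 1.2]
4. s(k(c, k(s(k(e, s(e))), s(e))))  →  s(k(c, s(k(e, s(e)))))   [R5 at 1.2]
5. s(k(c, s(k(e, s(e)))))  →  s(k(c, s(e)))   [R5 at 1.2.1]
6. s(k(c, s(e)))  →  s(c)   [R5 at 1]

Reduce t₂ = cons(k(0, s(e)), k(cons(cons(k(e, s(e)), 0), e), s(e))):
1. cons(k(0, s(e)), k(cons(cons(k(e, s(e)), 0), e), s(e)))  →  cons(0, k(cons(cons(k(e, s(e)), 0), e), s(e)))   [R5 at 1]
2. cons(0, k(cons(cons(k(e, s(e)), 0), e), s(e)))  →  cons(0, cons(cons(k(e, s(e)), 0), e))   [R5 at 2]
3. cons(0, cons(cons(k(e, s(e)), 0), e))  →  cons(0, cons(cons(e, 0), e))   [R5 at 2.1.1]

no — NF(t₁) = s(c), NF(t₂) = cons(0, cons(cons(e, 0), e))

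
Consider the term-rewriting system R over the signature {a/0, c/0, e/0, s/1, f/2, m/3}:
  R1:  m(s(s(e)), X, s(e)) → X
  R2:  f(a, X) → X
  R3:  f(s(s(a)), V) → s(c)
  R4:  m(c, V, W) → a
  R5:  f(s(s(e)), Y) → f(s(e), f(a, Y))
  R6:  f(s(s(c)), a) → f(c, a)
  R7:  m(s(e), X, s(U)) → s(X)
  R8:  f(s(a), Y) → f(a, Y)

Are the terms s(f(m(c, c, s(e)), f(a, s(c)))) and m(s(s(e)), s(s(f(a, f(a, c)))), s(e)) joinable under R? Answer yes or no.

Reduce t₁ = s(f(m(c, c, s(e)), f(a, s(c)))):
1. s(f(m(c, c, s(e)), f(a, s(c))))  →  s(f(a, f(a, s(c))))   [R4 at 1.1]
2. s(f(a, f(a, s(c))))  →  s(f(a, s(c)))   [R2 at 1]
3. s(f(a, s(c)))  →  s(s(c))   [R2 at 1]

Reduce t₂ = m(s(s(e)), s(s(f(a, f(a, c)))), s(e)):
1. m(s(s(e)), s(s(f(a, f(a, c)))), s(e))  →  s(s(f(a, f(a, c))))   [R1 at ε]
2. s(s(f(a, f(a, c))))  →  s(s(f(a, c)))   [R2 at 1.1]
3. s(s(f(a, c)))  →  s(s(c))   [R2 at 1.1]

yes — NF(t₁) = s(s(c)), NF(t₂) = s(s(c))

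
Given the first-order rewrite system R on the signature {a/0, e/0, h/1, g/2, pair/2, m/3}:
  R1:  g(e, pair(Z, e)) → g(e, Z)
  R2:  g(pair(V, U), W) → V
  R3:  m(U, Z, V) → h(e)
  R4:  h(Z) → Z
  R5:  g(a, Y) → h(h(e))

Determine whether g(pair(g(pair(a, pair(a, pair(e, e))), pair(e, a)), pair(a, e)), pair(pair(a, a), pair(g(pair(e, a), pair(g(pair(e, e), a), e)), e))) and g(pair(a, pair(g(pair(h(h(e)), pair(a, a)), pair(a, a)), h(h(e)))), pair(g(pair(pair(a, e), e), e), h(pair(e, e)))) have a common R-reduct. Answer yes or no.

yes — NF(t₁) = a, NF(t₂) = a

Reduce t₁ = g(pair(g(pair(a, pair(a, pair(e, e))), pair(e, a)), pair(a, e)), pair(pair(a, a), pair(g(pair(e, a), pair(g(pair(e, e), a), e)), e))):
1. g(pair(g(pair(a, pair(a, pair(e, e))), pair(e, a)), pair(a, e)), pair(pair(a, a), pair(g(pair(e, a), pair(g(pair(e, e), a), e)), e)))  →  g(pair(a, pair(a, pair(e, e))), pair(e, a))   [R2 at ε]
2. g(pair(a, pair(a, pair(e, e))), pair(e, a))  →  a   [R2 at ε]

Reduce t₂ = g(pair(a, pair(g(pair(h(h(e)), pair(a, a)), pair(a, a)), h(h(e)))), pair(g(pair(pair(a, e), e), e), h(pair(e, e)))):
1. g(pair(a, pair(g(pair(h(h(e)), pair(a, a)), pair(a, a)), h(h(e)))), pair(g(pair(pair(a, e), e), e), h(pair(e, e))))  →  a   [R2 at ε]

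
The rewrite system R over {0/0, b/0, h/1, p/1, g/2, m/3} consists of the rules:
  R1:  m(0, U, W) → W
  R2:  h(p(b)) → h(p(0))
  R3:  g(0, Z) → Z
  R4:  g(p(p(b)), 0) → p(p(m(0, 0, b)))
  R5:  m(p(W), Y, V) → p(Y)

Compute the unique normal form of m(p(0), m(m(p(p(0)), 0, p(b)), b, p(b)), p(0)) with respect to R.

1. m(p(0), m(m(p(p(0)), 0, p(b)), b, p(b)), p(0))  →  p(m(m(p(p(0)), 0, p(b)), b, p(b)))   [R5 at ε]
2. p(m(m(p(p(0)), 0, p(b)), b, p(b)))  →  p(m(p(0), b, p(b)))   [R5 at 1.1]
3. p(m(p(0), b, p(b)))  →  p(p(b))   [R5 at 1]

p(p(b))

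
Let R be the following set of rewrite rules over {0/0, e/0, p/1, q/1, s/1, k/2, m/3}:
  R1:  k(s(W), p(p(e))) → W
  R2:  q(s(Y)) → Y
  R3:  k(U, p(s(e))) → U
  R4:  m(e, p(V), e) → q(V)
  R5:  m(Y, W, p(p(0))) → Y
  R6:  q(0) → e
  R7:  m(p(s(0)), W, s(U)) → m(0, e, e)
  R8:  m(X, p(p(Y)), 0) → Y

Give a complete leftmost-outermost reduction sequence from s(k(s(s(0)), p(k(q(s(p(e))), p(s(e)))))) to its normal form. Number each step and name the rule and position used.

1. s(k(s(s(0)), p(k(q(s(p(e))), p(s(e))))))  →  s(k(s(s(0)), p(q(s(p(e))))))   [R3 at 1.2.1]
2. s(k(s(s(0)), p(q(s(p(e))))))  →  s(k(s(s(0)), p(p(e))))   [R2 at 1.2.1]
3. s(k(s(s(0)), p(p(e))))  →  s(s(0))   [R1 at 1]

s(s(0))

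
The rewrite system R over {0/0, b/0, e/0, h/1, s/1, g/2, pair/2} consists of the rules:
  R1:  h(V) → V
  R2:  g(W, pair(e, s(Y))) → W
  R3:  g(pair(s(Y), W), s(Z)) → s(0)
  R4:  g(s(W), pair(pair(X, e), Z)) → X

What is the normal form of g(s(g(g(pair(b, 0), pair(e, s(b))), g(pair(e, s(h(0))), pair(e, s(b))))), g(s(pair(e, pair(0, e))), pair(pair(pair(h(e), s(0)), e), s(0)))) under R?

s(pair(b, 0))

1. g(s(g(g(pair(b, 0), pair(e, s(b))), g(pair(e, s(h(0))), pair(e, s(b))))), g(s(pair(e, pair(0, e))), pair(pair(pair(h(e), s(0)), e), s(0))))  →  g(s(g(pair(b, 0), g(pair(e, s(h(0))), pair(e, s(b))))), g(s(pair(e, pair(0, e))), pair(pair(pair(h(e), s(0)), e), s(0))))   [R2 at 1.1.1]
2. g(s(g(pair(b, 0), g(pair(e, s(h(0))), pair(e, s(b))))), g(s(pair(e, pair(0, e))), pair(pair(pair(h(e), s(0)), e), s(0))))  →  g(s(g(pair(b, 0), pair(e, s(h(0))))), g(s(pair(e, pair(0, e))), pair(pair(pair(h(e), s(0)), e), s(0))))   [R2 at 1.1.2]
3. g(s(g(pair(b, 0), pair(e, s(h(0))))), g(s(pair(e, pair(0, e))), pair(pair(pair(h(e), s(0)), e), s(0))))  →  g(s(pair(b, 0)), g(s(pair(e, pair(0, e))), pair(pair(pair(h(e), s(0)), e), s(0))))   [R2 at 1.1]
4. g(s(pair(b, 0)), g(s(pair(e, pair(0, e))), pair(pair(pair(h(e), s(0)), e), s(0))))  →  g(s(pair(b, 0)), pair(h(e), s(0)))   [R4 at 2]
5. g(s(pair(b, 0)), pair(h(e), s(0)))  →  g(s(pair(b, 0)), pair(e, s(0)))   [R1 at 2.1]
6. g(s(pair(b, 0)), pair(e, s(0)))  →  s(pair(b, 0))   [R2 at ε]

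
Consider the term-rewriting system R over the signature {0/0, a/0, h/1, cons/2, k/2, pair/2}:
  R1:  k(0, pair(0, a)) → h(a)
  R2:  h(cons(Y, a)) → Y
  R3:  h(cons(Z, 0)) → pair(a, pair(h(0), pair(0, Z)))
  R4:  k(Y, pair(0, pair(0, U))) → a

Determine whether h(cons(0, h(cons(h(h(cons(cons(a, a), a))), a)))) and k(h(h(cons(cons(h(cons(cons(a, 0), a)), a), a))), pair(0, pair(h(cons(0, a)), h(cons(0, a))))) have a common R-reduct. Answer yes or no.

Reduce t₁ = h(cons(0, h(cons(h(h(cons(cons(a, a), a))), a)))):
1. h(cons(0, h(cons(h(h(cons(cons(a, a), a))), a))))  →  h(cons(0, h(h(cons(cons(a, a), a)))))   [R2 at 1.2]
2. h(cons(0, h(h(cons(cons(a, a), a)))))  →  h(cons(0, h(cons(a, a))))   [R2 at 1.2.1]
3. h(cons(0, h(cons(a, a))))  →  h(cons(0, a))   [R2 at 1.2]
4. h(cons(0, a))  →  0   [R2 at ε]

Reduce t₂ = k(h(h(cons(cons(h(cons(cons(a, 0), a)), a), a))), pair(0, pair(h(cons(0, a)), h(cons(0, a))))):
1. k(h(h(cons(cons(h(cons(cons(a, 0), a)), a), a))), pair(0, pair(h(cons(0, a)), h(cons(0, a)))))  →  k(h(cons(h(cons(cons(a, 0), a)), a)), pair(0, pair(h(cons(0, a)), h(cons(0, a)))))   [R2 at 1.1]
2. k(h(cons(h(cons(cons(a, 0), a)), a)), pair(0, pair(h(cons(0, a)), h(cons(0, a)))))  →  k(h(cons(cons(a, 0), a)), pair(0, pair(h(cons(0, a)), h(cons(0, a)))))   [R2 at 1]
3. k(h(cons(cons(a, 0), a)), pair(0, pair(h(cons(0, a)), h(cons(0, a)))))  →  k(cons(a, 0), pair(0, pair(h(cons(0, a)), h(cons(0, a)))))   [R2 at 1]
4. k(cons(a, 0), pair(0, pair(h(cons(0, a)), h(cons(0, a)))))  →  k(cons(a, 0), pair(0, pair(0, h(cons(0, a)))))   [R2 at 2.2.1]
5. k(cons(a, 0), pair(0, pair(0, h(cons(0, a)))))  →  a   [R4 at ε]

no — NF(t₁) = 0, NF(t₂) = a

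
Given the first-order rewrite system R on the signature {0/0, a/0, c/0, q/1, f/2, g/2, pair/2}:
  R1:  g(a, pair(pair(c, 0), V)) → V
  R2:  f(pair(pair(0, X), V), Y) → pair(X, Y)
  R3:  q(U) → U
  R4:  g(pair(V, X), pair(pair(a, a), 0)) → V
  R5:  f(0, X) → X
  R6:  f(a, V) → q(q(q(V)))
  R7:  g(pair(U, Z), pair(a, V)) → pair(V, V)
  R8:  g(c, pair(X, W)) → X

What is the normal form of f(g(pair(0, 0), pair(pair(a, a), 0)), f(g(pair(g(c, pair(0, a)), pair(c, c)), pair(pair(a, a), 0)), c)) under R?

1. f(g(pair(0, 0), pair(pair(a, a), 0)), f(g(pair(g(c, pair(0, a)), pair(c, c)), pair(pair(a, a), 0)), c))  →  f(0, f(g(pair(g(c, pair(0, a)), pair(c, c)), pair(pair(a, a), 0)), c))   [R4 at 1]
2. f(0, f(g(pair(g(c, pair(0, a)), pair(c, c)), pair(pair(a, a), 0)), c))  →  f(g(pair(g(c, pair(0, a)), pair(c, c)), pair(pair(a, a), 0)), c)   [R5 at ε]
3. f(g(pair(g(c, pair(0, a)), pair(c, c)), pair(pair(a, a), 0)), c)  →  f(g(c, pair(0, a)), c)   [R4 at 1]
4. f(g(c, pair(0, a)), c)  →  f(0, c)   [R8 at 1]
5. f(0, c)  →  c   [R5 at ε]

c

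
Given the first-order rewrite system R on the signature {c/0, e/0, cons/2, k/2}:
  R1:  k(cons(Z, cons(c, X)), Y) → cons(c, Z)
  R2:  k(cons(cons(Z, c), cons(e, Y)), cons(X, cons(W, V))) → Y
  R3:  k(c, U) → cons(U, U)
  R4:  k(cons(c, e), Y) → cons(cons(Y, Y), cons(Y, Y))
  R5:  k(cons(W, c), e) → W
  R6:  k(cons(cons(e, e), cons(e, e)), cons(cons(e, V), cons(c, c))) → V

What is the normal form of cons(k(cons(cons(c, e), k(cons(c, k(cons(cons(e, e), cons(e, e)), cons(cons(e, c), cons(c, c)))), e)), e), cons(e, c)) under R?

1. cons(k(cons(cons(c, e), k(cons(c, k(cons(cons(e, e), cons(e, e)), cons(cons(e, c), cons(c, c)))), e)), e), cons(e, c))  →  cons(k(cons(cons(c, e), k(cons(c, c), e)), e), cons(e, c))   [R6 at 1.1.2.1.2]
2. cons(k(cons(cons(c, e), k(cons(c, c), e)), e), cons(e, c))  →  cons(k(cons(cons(c, e), c), e), cons(e, c))   [R5 at 1.1.2]
3. cons(k(cons(cons(c, e), c), e), cons(e, c))  →  cons(cons(c, e), cons(e, c))   [R5 at 1]

cons(cons(c, e), cons(e, c))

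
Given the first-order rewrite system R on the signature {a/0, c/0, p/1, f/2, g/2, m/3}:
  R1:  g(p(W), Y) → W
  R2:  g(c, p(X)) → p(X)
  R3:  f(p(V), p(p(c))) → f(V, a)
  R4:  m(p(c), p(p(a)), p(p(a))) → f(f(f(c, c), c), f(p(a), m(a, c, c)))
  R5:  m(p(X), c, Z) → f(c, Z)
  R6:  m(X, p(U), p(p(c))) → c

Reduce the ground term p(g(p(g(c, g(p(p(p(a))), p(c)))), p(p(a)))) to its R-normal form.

p(p(p(a)))

1. p(g(p(g(c, g(p(p(p(a))), p(c)))), p(p(a))))  →  p(g(c, g(p(p(p(a))), p(c))))   [R1 at 1]
2. p(g(c, g(p(p(p(a))), p(c))))  →  p(g(c, p(p(a))))   [R1 at 1.2]
3. p(g(c, p(p(a))))  →  p(p(p(a)))   [R2 at 1]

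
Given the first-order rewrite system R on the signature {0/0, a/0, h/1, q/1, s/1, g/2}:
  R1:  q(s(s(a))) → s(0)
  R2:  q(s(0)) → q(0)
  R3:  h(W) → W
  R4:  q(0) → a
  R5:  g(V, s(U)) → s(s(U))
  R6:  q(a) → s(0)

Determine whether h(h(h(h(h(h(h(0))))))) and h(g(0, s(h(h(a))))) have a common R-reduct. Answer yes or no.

no — NF(t₁) = 0, NF(t₂) = s(s(a))

Reduce t₁ = h(h(h(h(h(h(h(0))))))):
1. h(h(h(h(h(h(h(0)))))))  →  h(h(h(h(h(h(0))))))   [R3 at ε]
2. h(h(h(h(h(h(0))))))  →  h(h(h(h(h(0)))))   [R3 at ε]
3. h(h(h(h(h(0)))))  →  h(h(h(h(0))))   [R3 at ε]
4. h(h(h(h(0))))  →  h(h(h(0)))   [R3 at ε]
5. h(h(h(0)))  →  h(h(0))   [R3 at ε]
6. h(h(0))  →  h(0)   [R3 at ε]
7. h(0)  →  0   [R3 at ε]

Reduce t₂ = h(g(0, s(h(h(a))))):
1. h(g(0, s(h(h(a)))))  →  g(0, s(h(h(a))))   [R3 at ε]
2. g(0, s(h(h(a))))  →  s(s(h(h(a))))   [R5 at ε]
3. s(s(h(h(a))))  →  s(s(h(a)))   [R3 at 1.1]
4. s(s(h(a)))  →  s(s(a))   [R3 at 1.1]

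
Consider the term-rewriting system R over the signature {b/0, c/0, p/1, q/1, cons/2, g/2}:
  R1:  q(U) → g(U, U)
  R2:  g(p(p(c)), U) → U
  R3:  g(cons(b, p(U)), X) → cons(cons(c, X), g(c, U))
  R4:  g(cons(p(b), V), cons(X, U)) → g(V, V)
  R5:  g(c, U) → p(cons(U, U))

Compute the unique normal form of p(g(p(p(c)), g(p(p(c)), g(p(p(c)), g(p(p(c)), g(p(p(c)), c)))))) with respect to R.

p(c)

1. p(g(p(p(c)), g(p(p(c)), g(p(p(c)), g(p(p(c)), g(p(p(c)), c))))))  →  p(g(p(p(c)), g(p(p(c)), g(p(p(c)), g(p(p(c)), c)))))   [R2 at 1]
2. p(g(p(p(c)), g(p(p(c)), g(p(p(c)), g(p(p(c)), c)))))  →  p(g(p(p(c)), g(p(p(c)), g(p(p(c)), c))))   [R2 at 1]
3. p(g(p(p(c)), g(p(p(c)), g(p(p(c)), c))))  →  p(g(p(p(c)), g(p(p(c)), c)))   [R2 at 1]
4. p(g(p(p(c)), g(p(p(c)), c)))  →  p(g(p(p(c)), c))   [R2 at 1]
5. p(g(p(p(c)), c))  →  p(c)   [R2 at 1]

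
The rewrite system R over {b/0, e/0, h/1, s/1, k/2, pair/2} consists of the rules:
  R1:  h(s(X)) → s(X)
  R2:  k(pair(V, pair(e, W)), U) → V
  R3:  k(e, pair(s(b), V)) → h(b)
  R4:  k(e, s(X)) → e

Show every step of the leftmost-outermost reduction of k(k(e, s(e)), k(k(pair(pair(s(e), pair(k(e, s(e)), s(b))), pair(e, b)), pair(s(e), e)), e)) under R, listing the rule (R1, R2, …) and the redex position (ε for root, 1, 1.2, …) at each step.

1. k(k(e, s(e)), k(k(pair(pair(s(e), pair(k(e, s(e)), s(b))), pair(e, b)), pair(s(e), e)), e))  →  k(e, k(k(pair(pair(s(e), pair(k(e, s(e)), s(b))), pair(e, b)), pair(s(e), e)), e))   [R4 at 1]
2. k(e, k(k(pair(pair(s(e), pair(k(e, s(e)), s(b))), pair(e, b)), pair(s(e), e)), e))  →  k(e, k(pair(s(e), pair(k(e, s(e)), s(b))), e))   [R2 at 2.1]
3. k(e, k(pair(s(e), pair(k(e, s(e)), s(b))), e))  →  k(e, k(pair(s(e), pair(e, s(b))), e))   [R4 at 2.1.2.1]
4. k(e, k(pair(s(e), pair(e, s(b))), e))  →  k(e, s(e))   [R2 at 2]
5. k(e, s(e))  →  e   [R4 at ε]

e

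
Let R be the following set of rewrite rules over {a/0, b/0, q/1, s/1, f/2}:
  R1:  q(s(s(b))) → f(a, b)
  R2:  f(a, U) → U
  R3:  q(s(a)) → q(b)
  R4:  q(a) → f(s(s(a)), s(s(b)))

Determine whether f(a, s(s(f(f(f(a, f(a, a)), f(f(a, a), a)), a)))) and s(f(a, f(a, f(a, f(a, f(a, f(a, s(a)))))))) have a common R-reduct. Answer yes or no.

Reduce t₁ = f(a, s(s(f(f(f(a, f(a, a)), f(f(a, a), a)), a)))):
1. f(a, s(s(f(f(f(a, f(a, a)), f(f(a, a), a)), a))))  →  s(s(f(f(f(a, f(a, a)), f(f(a, a), a)), a)))   [R2 at ε]
2. s(s(f(f(f(a, f(a, a)), f(f(a, a), a)), a)))  →  s(s(f(f(f(a, a), f(f(a, a), a)), a)))   [R2 at 1.1.1.1]
3. s(s(f(f(f(a, a), f(f(a, a), a)), a)))  →  s(s(f(f(a, f(f(a, a), a)), a)))   [R2 at 1.1.1.1]
4. s(s(f(f(a, f(f(a, a), a)), a)))  →  s(s(f(f(f(a, a), a), a)))   [R2 at 1.1.1]
5. s(s(f(f(f(a, a), a), a)))  →  s(s(f(f(a, a), a)))   [R2 at 1.1.1.1]
6. s(s(f(f(a, a), a)))  →  s(s(f(a, a)))   [R2 at 1.1.1]
7. s(s(f(a, a)))  →  s(s(a))   [R2 at 1.1]

Reduce t₂ = s(f(a, f(a, f(a, f(a, f(a, f(a, s(a)))))))):
1. s(f(a, f(a, f(a, f(a, f(a, f(a, s(a))))))))  →  s(f(a, f(a, f(a, f(a, f(a, s(a)))))))   [R2 at 1]
2. s(f(a, f(a, f(a, f(a, f(a, s(a)))))))  →  s(f(a, f(a, f(a, f(a, s(a))))))   [R2 at 1]
3. s(f(a, f(a, f(a, f(a, s(a))))))  →  s(f(a, f(a, f(a, s(a)))))   [R2 at 1]
4. s(f(a, f(a, f(a, s(a)))))  →  s(f(a, f(a, s(a))))   [R2 at 1]
5. s(f(a, f(a, s(a))))  →  s(f(a, s(a)))   [R2 at 1]
6. s(f(a, s(a)))  →  s(s(a))   [R2 at 1]

yes — NF(t₁) = s(s(a)), NF(t₂) = s(s(a))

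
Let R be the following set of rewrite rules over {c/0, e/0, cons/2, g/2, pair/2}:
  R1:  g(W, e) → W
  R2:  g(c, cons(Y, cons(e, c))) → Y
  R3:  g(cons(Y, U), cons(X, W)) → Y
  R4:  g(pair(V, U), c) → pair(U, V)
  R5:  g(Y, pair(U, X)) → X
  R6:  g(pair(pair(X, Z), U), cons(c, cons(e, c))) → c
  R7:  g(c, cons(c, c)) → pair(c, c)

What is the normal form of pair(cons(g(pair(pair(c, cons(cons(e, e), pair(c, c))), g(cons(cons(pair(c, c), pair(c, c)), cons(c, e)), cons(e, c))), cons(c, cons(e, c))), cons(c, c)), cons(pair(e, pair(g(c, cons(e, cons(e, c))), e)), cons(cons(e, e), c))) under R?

pair(cons(c, cons(c, c)), cons(pair(e, pair(e, e)), cons(cons(e, e), c)))

1. pair(cons(g(pair(pair(c, cons(cons(e, e), pair(c, c))), g(cons(cons(pair(c, c), pair(c, c)), cons(c, e)), cons(e, c))), cons(c, cons(e, c))), cons(c, c)), cons(pair(e, pair(g(c, cons(e, cons(e, c))), e)), cons(cons(e, e), c)))  →  pair(cons(c, cons(c, c)), cons(pair(e, pair(g(c, cons(e, cons(e, c))), e)), cons(cons(e, e), c)))   [R6 at 1.1]
2. pair(cons(c, cons(c, c)), cons(pair(e, pair(g(c, cons(e, cons(e, c))), e)), cons(cons(e, e), c)))  →  pair(cons(c, cons(c, c)), cons(pair(e, pair(e, e)), cons(cons(e, e), c)))   [R2 at 2.1.2.1]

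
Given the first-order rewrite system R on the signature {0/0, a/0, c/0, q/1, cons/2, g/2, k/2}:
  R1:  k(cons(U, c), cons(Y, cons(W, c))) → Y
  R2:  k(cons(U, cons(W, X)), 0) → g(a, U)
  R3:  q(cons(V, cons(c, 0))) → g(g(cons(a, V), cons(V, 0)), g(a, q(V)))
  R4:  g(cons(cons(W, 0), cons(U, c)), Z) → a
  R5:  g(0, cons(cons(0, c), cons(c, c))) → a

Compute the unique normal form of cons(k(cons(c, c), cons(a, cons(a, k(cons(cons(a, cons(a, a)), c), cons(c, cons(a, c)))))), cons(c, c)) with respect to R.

1. cons(k(cons(c, c), cons(a, cons(a, k(cons(cons(a, cons(a, a)), c), cons(c, cons(a, c)))))), cons(c, c))  →  cons(k(cons(c, c), cons(a, cons(a, c))), cons(c, c))   [R1 at 1.2.2.2]
2. cons(k(cons(c, c), cons(a, cons(a, c))), cons(c, c))  →  cons(a, cons(c, c))   [R1 at 1]

cons(a, cons(c, c))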